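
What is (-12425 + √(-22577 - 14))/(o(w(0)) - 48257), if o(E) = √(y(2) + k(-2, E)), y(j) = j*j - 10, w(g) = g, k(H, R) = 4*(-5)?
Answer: 23983729/93149523 + √587366/2328738075 - 48257*I*√22591/2328738075 + 497*I*√26/93149523 ≈ 0.25748 - 0.0030874*I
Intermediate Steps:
k(H, R) = -20
y(j) = -10 + j² (y(j) = j² - 10 = -10 + j²)
o(E) = I*√26 (o(E) = √((-10 + 2²) - 20) = √((-10 + 4) - 20) = √(-6 - 20) = √(-26) = I*√26)
(-12425 + √(-22577 - 14))/(o(w(0)) - 48257) = (-12425 + √(-22577 - 14))/(I*√26 - 48257) = (-12425 + √(-22591))/(-48257 + I*√26) = (-12425 + I*√22591)/(-48257 + I*√26)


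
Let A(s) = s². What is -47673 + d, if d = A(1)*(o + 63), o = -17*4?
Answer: -47678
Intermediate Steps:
o = -68
d = -5 (d = 1²*(-68 + 63) = 1*(-5) = -5)
-47673 + d = -47673 - 5 = -47678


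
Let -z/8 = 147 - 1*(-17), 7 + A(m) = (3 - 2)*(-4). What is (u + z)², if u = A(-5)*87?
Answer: 5148361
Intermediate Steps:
A(m) = -11 (A(m) = -7 + (3 - 2)*(-4) = -7 + 1*(-4) = -7 - 4 = -11)
z = -1312 (z = -8*(147 - 1*(-17)) = -8*(147 + 17) = -8*164 = -1312)
u = -957 (u = -11*87 = -957)
(u + z)² = (-957 - 1312)² = (-2269)² = 5148361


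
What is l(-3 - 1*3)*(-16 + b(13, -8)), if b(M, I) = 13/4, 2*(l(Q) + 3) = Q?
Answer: 153/2 ≈ 76.500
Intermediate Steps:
l(Q) = -3 + Q/2
b(M, I) = 13/4 (b(M, I) = 13*(¼) = 13/4)
l(-3 - 1*3)*(-16 + b(13, -8)) = (-3 + (-3 - 1*3)/2)*(-16 + 13/4) = (-3 + (-3 - 3)/2)*(-51/4) = (-3 + (½)*(-6))*(-51/4) = (-3 - 3)*(-51/4) = -6*(-51/4) = 153/2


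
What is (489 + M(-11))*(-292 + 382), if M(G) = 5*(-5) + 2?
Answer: 41940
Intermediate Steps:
M(G) = -23 (M(G) = -25 + 2 = -23)
(489 + M(-11))*(-292 + 382) = (489 - 23)*(-292 + 382) = 466*90 = 41940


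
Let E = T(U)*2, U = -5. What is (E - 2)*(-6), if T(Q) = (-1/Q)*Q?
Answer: 24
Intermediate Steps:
T(Q) = -1
E = -2 (E = -1*2 = -2)
(E - 2)*(-6) = (-2 - 2)*(-6) = -4*(-6) = 24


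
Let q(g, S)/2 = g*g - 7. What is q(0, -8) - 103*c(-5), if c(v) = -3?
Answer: 295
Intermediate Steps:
q(g, S) = -14 + 2*g² (q(g, S) = 2*(g*g - 7) = 2*(g² - 7) = 2*(-7 + g²) = -14 + 2*g²)
q(0, -8) - 103*c(-5) = (-14 + 2*0²) - 103*(-3) = (-14 + 2*0) + 309 = (-14 + 0) + 309 = -14 + 309 = 295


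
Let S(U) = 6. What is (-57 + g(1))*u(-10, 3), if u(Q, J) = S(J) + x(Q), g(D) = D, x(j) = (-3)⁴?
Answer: -4872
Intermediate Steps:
x(j) = 81
u(Q, J) = 87 (u(Q, J) = 6 + 81 = 87)
(-57 + g(1))*u(-10, 3) = (-57 + 1)*87 = -56*87 = -4872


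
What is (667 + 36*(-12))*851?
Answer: 199985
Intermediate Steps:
(667 + 36*(-12))*851 = (667 - 432)*851 = 235*851 = 199985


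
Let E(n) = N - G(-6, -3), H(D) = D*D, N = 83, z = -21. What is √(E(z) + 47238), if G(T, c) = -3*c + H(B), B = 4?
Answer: 8*√739 ≈ 217.48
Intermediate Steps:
H(D) = D²
G(T, c) = 16 - 3*c (G(T, c) = -3*c + 4² = -3*c + 16 = 16 - 3*c)
E(n) = 58 (E(n) = 83 - (16 - 3*(-3)) = 83 - (16 + 9) = 83 - 1*25 = 83 - 25 = 58)
√(E(z) + 47238) = √(58 + 47238) = √47296 = 8*√739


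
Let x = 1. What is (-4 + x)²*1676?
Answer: 15084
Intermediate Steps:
(-4 + x)²*1676 = (-4 + 1)²*1676 = (-3)²*1676 = 9*1676 = 15084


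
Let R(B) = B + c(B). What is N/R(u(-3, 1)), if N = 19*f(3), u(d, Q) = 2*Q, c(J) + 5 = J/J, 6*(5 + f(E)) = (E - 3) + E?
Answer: 171/4 ≈ 42.750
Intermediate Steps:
f(E) = -11/2 + E/3 (f(E) = -5 + ((E - 3) + E)/6 = -5 + ((-3 + E) + E)/6 = -5 + (-3 + 2*E)/6 = -5 + (-½ + E/3) = -11/2 + E/3)
c(J) = -4 (c(J) = -5 + J/J = -5 + 1 = -4)
N = -171/2 (N = 19*(-11/2 + (⅓)*3) = 19*(-11/2 + 1) = 19*(-9/2) = -171/2 ≈ -85.500)
R(B) = -4 + B (R(B) = B - 4 = -4 + B)
N/R(u(-3, 1)) = -171/(2*(-4 + 2*1)) = -171/(2*(-4 + 2)) = -171/2/(-2) = -171/2*(-½) = 171/4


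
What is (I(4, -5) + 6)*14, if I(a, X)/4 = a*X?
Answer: -1036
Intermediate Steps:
I(a, X) = 4*X*a (I(a, X) = 4*(a*X) = 4*(X*a) = 4*X*a)
(I(4, -5) + 6)*14 = (4*(-5)*4 + 6)*14 = (-80 + 6)*14 = -74*14 = -1036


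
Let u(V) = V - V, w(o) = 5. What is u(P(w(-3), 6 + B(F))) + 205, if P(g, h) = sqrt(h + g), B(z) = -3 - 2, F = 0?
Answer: 205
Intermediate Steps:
B(z) = -5
P(g, h) = sqrt(g + h)
u(V) = 0
u(P(w(-3), 6 + B(F))) + 205 = 0 + 205 = 205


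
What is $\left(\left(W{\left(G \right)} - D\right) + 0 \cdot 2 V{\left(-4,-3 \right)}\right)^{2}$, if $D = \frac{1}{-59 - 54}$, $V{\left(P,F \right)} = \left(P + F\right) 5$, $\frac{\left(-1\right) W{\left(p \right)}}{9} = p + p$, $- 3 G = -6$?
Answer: $\frac{16540489}{12769} \approx 1295.4$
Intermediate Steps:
$G = 2$ ($G = \left(- \frac{1}{3}\right) \left(-6\right) = 2$)
$W{\left(p \right)} = - 18 p$ ($W{\left(p \right)} = - 9 \left(p + p\right) = - 9 \cdot 2 p = - 18 p$)
$V{\left(P,F \right)} = 5 F + 5 P$ ($V{\left(P,F \right)} = \left(F + P\right) 5 = 5 F + 5 P$)
$D = - \frac{1}{113}$ ($D = \frac{1}{-113} = - \frac{1}{113} \approx -0.0088496$)
$\left(\left(W{\left(G \right)} - D\right) + 0 \cdot 2 V{\left(-4,-3 \right)}\right)^{2} = \left(\left(\left(-18\right) 2 - - \frac{1}{113}\right) + 0 \cdot 2 \left(5 \left(-3\right) + 5 \left(-4\right)\right)\right)^{2} = \left(\left(-36 + \frac{1}{113}\right) + 0 \left(-15 - 20\right)\right)^{2} = \left(- \frac{4067}{113} + 0 \left(-35\right)\right)^{2} = \left(- \frac{4067}{113} + 0\right)^{2} = \left(- \frac{4067}{113}\right)^{2} = \frac{16540489}{12769}$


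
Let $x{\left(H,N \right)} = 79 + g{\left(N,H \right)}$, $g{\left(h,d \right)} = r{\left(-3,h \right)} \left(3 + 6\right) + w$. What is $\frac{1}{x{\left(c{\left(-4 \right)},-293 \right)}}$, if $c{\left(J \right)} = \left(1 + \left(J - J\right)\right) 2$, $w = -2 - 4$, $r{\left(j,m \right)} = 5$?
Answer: $\frac{1}{118} \approx 0.0084746$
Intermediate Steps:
$w = -6$
$g{\left(h,d \right)} = 39$ ($g{\left(h,d \right)} = 5 \left(3 + 6\right) - 6 = 5 \cdot 9 - 6 = 45 - 6 = 39$)
$c{\left(J \right)} = 2$ ($c{\left(J \right)} = \left(1 + 0\right) 2 = 1 \cdot 2 = 2$)
$x{\left(H,N \right)} = 118$ ($x{\left(H,N \right)} = 79 + 39 = 118$)
$\frac{1}{x{\left(c{\left(-4 \right)},-293 \right)}} = \frac{1}{118}$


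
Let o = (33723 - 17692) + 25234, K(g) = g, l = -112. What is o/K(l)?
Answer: -5895/16 ≈ -368.44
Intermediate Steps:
o = 41265 (o = 16031 + 25234 = 41265)
o/K(l) = 41265/(-112) = 41265*(-1/112) = -5895/16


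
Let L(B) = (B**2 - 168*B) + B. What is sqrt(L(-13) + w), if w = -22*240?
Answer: 14*I*sqrt(15) ≈ 54.222*I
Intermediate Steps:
w = -5280
L(B) = B**2 - 167*B
sqrt(L(-13) + w) = sqrt(-13*(-167 - 13) - 5280) = sqrt(-13*(-180) - 5280) = sqrt(2340 - 5280) = sqrt(-2940) = 14*I*sqrt(15)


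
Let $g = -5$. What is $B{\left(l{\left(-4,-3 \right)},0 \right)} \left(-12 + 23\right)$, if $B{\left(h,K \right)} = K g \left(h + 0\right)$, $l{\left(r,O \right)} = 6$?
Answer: $0$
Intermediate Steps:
$B{\left(h,K \right)} = - 5 K h$ ($B{\left(h,K \right)} = K \left(-5\right) \left(h + 0\right) = - 5 K h$)
$B{\left(l{\left(-4,-3 \right)},0 \right)} \left(-12 + 23\right) = \left(-5\right) 0 \cdot 6 \left(-12 + 23\right) = 0 \cdot 11 = 0$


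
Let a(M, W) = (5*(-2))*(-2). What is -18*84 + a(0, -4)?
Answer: -1492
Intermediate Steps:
a(M, W) = 20 (a(M, W) = -10*(-2) = 20)
-18*84 + a(0, -4) = -18*84 + 20 = -1512 + 20 = -1492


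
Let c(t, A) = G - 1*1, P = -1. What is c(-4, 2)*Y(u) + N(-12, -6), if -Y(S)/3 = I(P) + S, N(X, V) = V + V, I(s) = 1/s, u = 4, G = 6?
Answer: -57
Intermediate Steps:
c(t, A) = 5 (c(t, A) = 6 - 1*1 = 6 - 1 = 5)
N(X, V) = 2*V
Y(S) = 3 - 3*S (Y(S) = -3*(1/(-1) + S) = -3*(-1 + S) = 3 - 3*S)
c(-4, 2)*Y(u) + N(-12, -6) = 5*(3 - 3*4) + 2*(-6) = 5*(3 - 12) - 12 = 5*(-9) - 12 = -45 - 12 = -57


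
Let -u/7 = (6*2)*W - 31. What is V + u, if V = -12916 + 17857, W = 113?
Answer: -4334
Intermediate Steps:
V = 4941
u = -9275 (u = -7*((6*2)*113 - 31) = -7*(12*113 - 31) = -7*(1356 - 31) = -7*1325 = -9275)
V + u = 4941 - 9275 = -4334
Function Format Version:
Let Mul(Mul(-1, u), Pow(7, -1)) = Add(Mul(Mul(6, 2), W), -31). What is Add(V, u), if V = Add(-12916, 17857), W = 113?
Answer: -4334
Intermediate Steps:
V = 4941
u = -9275 (u = Mul(-7, Add(Mul(Mul(6, 2), 113), -31)) = Mul(-7, Add(Mul(12, 113), -31)) = Mul(-7, Add(1356, -31)) = Mul(-7, 1325) = -9275)
Add(V, u) = Add(4941, -9275) = -4334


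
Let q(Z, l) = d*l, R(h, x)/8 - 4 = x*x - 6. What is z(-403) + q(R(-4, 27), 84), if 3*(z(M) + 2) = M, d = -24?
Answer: -6457/3 ≈ -2152.3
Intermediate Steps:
R(h, x) = -16 + 8*x² (R(h, x) = 32 + 8*(x*x - 6) = 32 + 8*(x² - 6) = 32 + 8*(-6 + x²) = 32 + (-48 + 8*x²) = -16 + 8*x²)
z(M) = -2 + M/3
q(Z, l) = -24*l
z(-403) + q(R(-4, 27), 84) = (-2 + (⅓)*(-403)) - 24*84 = (-2 - 403/3) - 2016 = -409/3 - 2016 = -6457/3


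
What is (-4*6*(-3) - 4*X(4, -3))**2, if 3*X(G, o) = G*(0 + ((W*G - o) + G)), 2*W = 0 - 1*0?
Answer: 10816/9 ≈ 1201.8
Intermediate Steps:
W = 0 (W = (0 - 1*0)/2 = (0 + 0)/2 = (1/2)*0 = 0)
X(G, o) = G*(G - o)/3 (X(G, o) = (G*(0 + ((0*G - o) + G)))/3 = (G*(0 + ((0 - o) + G)))/3 = (G*(0 + (-o + G)))/3 = (G*(0 + (G - o)))/3 = (G*(G - o))/3 = G*(G - o)/3)
(-4*6*(-3) - 4*X(4, -3))**2 = (-4*6*(-3) - 4*4*(4 - 1*(-3))/3)**2 = (-24*(-3) - 4*4*(4 + 3)/3)**2 = (72 - 4*4*7/3)**2 = (72 - 4*28/3)**2 = (72 - 112/3)**2 = (104/3)**2 = 10816/9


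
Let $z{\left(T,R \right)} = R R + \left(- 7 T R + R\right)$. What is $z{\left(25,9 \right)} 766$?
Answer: $-1137510$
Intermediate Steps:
$z{\left(T,R \right)} = R + R^{2} - 7 R T$ ($z{\left(T,R \right)} = R^{2} - \left(- R + 7 R T\right) = R + R^{2} - 7 R T$)
$z{\left(25,9 \right)} 766 = 9 \left(1 + 9 - 175\right) 766 = 9 \left(-165\right) 766 = \left(-1485\right) 766 = -1137510$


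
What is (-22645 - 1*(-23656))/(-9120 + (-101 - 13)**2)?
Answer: 337/1292 ≈ 0.26084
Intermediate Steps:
(-22645 - 1*(-23656))/(-9120 + (-101 - 13)**2) = (-22645 + 23656)/(-9120 + (-114)**2) = 1011/(-9120 + 12996) = 1011/3876 = 1011*(1/3876) = 337/1292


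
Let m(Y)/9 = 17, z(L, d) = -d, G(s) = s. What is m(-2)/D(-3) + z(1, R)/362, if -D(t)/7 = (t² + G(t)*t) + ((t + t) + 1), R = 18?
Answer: -28512/16471 ≈ -1.7310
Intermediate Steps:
m(Y) = 153 (m(Y) = 9*17 = 153)
D(t) = -7 - 14*t - 14*t² (D(t) = -7*((t² + t*t) + ((t + t) + 1)) = -7*((t² + t²) + (2*t + 1)) = -7*(2*t² + (1 + 2*t)) = -7*(1 + 2*t + 2*t²) = -7 - 14*t - 14*t²)
m(-2)/D(-3) + z(1, R)/362 = 153/(-7 - 14*(-3) - 14*(-3)²) - 1*18/362 = 153/(-7 + 42 - 14*9) - 18*1/362 = 153/(-7 + 42 - 126) - 9/181 = 153/(-91) - 9/181 = 153*(-1/91) - 9/181 = -153/91 - 9/181 = -28512/16471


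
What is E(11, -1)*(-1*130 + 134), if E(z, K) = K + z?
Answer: 40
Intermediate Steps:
E(11, -1)*(-1*130 + 134) = (-1 + 11)*(-1*130 + 134) = 10*(-130 + 134) = 10*4 = 40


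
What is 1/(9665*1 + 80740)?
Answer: 1/90405 ≈ 1.1061e-5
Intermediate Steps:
1/(9665*1 + 80740) = 1/(9665 + 80740) = 1/90405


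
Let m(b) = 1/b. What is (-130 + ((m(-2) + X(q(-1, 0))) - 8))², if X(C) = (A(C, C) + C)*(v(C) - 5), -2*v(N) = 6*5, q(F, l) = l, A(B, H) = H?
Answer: 76729/4 ≈ 19182.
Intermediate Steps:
v(N) = -15 (v(N) = -3*5 = -½*30 = -15)
X(C) = -40*C (X(C) = (C + C)*(-15 - 5) = (2*C)*(-20) = -40*C)
(-130 + ((m(-2) + X(q(-1, 0))) - 8))² = (-130 + ((1/(-2) - 40*0) - 8))² = (-130 + ((-½ + 0) - 8))² = (-130 + (-½ - 8))² = (-130 - 17/2)² = (-277/2)² = 76729/4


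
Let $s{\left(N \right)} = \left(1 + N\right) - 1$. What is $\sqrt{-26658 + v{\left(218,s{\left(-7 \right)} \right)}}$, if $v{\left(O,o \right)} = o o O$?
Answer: $2 i \sqrt{3994} \approx 126.4 i$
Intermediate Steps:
$s{\left(N \right)} = N$
$v{\left(O,o \right)} = O o^{2}$ ($v{\left(O,o \right)} = o^{2} O = O o^{2}$)
$\sqrt{-26658 + v{\left(218,s{\left(-7 \right)} \right)}} = \sqrt{-26658 + 218 \left(-7\right)^{2}} = \sqrt{-26658 + 218 \cdot 49} = \sqrt{-26658 + 10682} = \sqrt{-15976} = 2 i \sqrt{3994}$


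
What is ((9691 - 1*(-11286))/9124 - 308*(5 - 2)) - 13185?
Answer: -128709539/9124 ≈ -14107.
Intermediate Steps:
((9691 - 1*(-11286))/9124 - 308*(5 - 2)) - 13185 = ((9691 + 11286)*(1/9124) - 308*3) - 13185 = (20977*(1/9124) - 77*12) - 13185 = (20977/9124 - 924) - 13185 = -8409599/9124 - 13185 = -128709539/9124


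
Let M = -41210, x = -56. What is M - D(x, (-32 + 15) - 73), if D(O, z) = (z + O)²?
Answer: -62526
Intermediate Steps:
D(O, z) = (O + z)²
M - D(x, (-32 + 15) - 73) = -41210 - (-56 + ((-32 + 15) - 73))² = -41210 - (-56 + (-17 - 73))² = -41210 - (-56 - 90)² = -41210 - 1*(-146)² = -41210 - 1*21316 = -41210 - 21316 = -62526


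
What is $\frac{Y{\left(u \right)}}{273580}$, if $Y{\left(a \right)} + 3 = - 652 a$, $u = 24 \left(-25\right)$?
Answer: $\frac{391197}{273580} \approx 1.4299$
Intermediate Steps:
$u = -600$
$Y{\left(a \right)} = -3 - 652 a$
$\frac{Y{\left(u \right)}}{273580} = \frac{-3 - -391200}{273580} = \left(-3 + 391200\right) \frac{1}{273580} = 391197 \cdot \frac{1}{273580} = \frac{391197}{273580}$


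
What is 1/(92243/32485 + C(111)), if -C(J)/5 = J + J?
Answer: -32485/35966107 ≈ -0.00090321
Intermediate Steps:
C(J) = -10*J (C(J) = -5*(J + J) = -10*J)
1/(92243/32485 + C(111)) = 1/(92243/32485 - 10*111) = 1/(92243*(1/32485) - 1110) = 1/(92243/32485 - 1110) = 1/(-35966107/32485) = -32485/35966107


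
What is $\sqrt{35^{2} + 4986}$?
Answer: $\sqrt{6211} \approx 78.81$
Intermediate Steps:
$\sqrt{35^{2} + 4986} = \sqrt{1225 + 4986} = \sqrt{6211}$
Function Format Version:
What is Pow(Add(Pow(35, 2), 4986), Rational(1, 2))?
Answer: Pow(6211, Rational(1, 2)) ≈ 78.810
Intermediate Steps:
Pow(Add(Pow(35, 2), 4986), Rational(1, 2)) = Pow(Add(1225, 4986), Rational(1, 2)) = Pow(6211, Rational(1, 2))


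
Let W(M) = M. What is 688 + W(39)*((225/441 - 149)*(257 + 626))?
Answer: -250529900/49 ≈ -5.1129e+6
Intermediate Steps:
688 + W(39)*((225/441 - 149)*(257 + 626)) = 688 + 39*((225/441 - 149)*(257 + 626)) = 688 + 39*((225*(1/441) - 149)*883) = 688 + 39*((25/49 - 149)*883) = 688 + 39*(-7276/49*883) = 688 + 39*(-6424708/49) = 688 - 250563612/49 = -250529900/49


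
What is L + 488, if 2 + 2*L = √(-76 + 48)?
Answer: 487 + I*√7 ≈ 487.0 + 2.6458*I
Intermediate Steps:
L = -1 + I*√7 (L = -1 + √(-76 + 48)/2 = -1 + √(-28)/2 = -1 + (2*I*√7)/2 = -1 + I*√7 ≈ -1.0 + 2.6458*I)
L + 488 = (-1 + I*√7) + 488 = 487 + I*√7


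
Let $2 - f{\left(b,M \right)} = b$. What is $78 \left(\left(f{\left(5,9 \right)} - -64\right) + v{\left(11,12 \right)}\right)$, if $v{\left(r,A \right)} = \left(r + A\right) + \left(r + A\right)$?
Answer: $8346$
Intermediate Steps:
$f{\left(b,M \right)} = 2 - b$
$v{\left(r,A \right)} = 2 A + 2 r$ ($v{\left(r,A \right)} = \left(A + r\right) + \left(A + r\right) = 2 A + 2 r$)
$78 \left(\left(f{\left(5,9 \right)} - -64\right) + v{\left(11,12 \right)}\right) = 78 \left(\left(\left(2 - 5\right) - -64\right) + \left(2 \cdot 12 + 2 \cdot 11\right)\right) = 78 \left(\left(\left(2 - 5\right) + 64\right) + \left(24 + 22\right)\right) = 78 \left(\left(-3 + 64\right) + 46\right) = 78 \left(61 + 46\right) = 78 \cdot 107 = 8346$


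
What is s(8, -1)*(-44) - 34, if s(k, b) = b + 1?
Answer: -34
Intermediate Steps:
s(k, b) = 1 + b
s(8, -1)*(-44) - 34 = (1 - 1)*(-44) - 34 = 0*(-44) - 34 = 0 - 34 = -34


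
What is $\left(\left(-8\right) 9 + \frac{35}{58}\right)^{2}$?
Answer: $\frac{17147881}{3364} \approx 5097.5$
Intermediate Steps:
$\left(\left(-8\right) 9 + \frac{35}{58}\right)^{2} = \left(-72 + 35 \cdot \frac{1}{58}\right)^{2} = \left(-72 + \frac{35}{58}\right)^{2} = \left(- \frac{4141}{58}\right)^{2} = \frac{17147881}{3364}$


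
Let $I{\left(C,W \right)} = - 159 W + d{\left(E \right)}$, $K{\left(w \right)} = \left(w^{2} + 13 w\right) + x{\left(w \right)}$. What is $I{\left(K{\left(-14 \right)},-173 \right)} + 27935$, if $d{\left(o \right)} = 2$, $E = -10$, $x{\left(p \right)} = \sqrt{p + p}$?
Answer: $55444$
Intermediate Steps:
$x{\left(p \right)} = \sqrt{2} \sqrt{p}$ ($x{\left(p \right)} = \sqrt{2 p} = \sqrt{2} \sqrt{p}$)
$K{\left(w \right)} = w^{2} + 13 w + \sqrt{2} \sqrt{w}$ ($K{\left(w \right)} = \left(w^{2} + 13 w\right) + \sqrt{2} \sqrt{w} = w^{2} + 13 w + \sqrt{2} \sqrt{w}$)
$I{\left(C,W \right)} = 2 - 159 W$ ($I{\left(C,W \right)} = - 159 W + 2 = 2 - 159 W$)
$I{\left(K{\left(-14 \right)},-173 \right)} + 27935 = \left(2 - -27507\right) + 27935 = \left(2 + 27507\right) + 27935 = 27509 + 27935 = 55444$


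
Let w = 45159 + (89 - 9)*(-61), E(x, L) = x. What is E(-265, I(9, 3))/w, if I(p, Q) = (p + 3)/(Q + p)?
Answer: -265/40279 ≈ -0.0065791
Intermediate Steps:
I(p, Q) = (3 + p)/(Q + p)
w = 40279 (w = 45159 + 80*(-61) = 45159 - 4880 = 40279)
E(-265, I(9, 3))/w = -265/40279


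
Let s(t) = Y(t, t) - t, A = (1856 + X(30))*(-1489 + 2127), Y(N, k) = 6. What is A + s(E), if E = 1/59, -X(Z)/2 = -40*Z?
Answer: 160204705/59 ≈ 2.7153e+6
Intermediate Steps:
X(Z) = 80*Z (X(Z) = -(-80)*Z = 80*Z)
A = 2715328 (A = (1856 + 80*30)*(-1489 + 2127) = (1856 + 2400)*638 = 4256*638 = 2715328)
E = 1/59 ≈ 0.016949
s(t) = 6 - t
A + s(E) = 2715328 + (6 - 1*1/59) = 2715328 + (6 - 1/59) = 2715328 + 353/59 = 160204705/59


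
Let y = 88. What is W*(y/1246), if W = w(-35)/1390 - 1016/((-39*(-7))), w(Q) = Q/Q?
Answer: -31063274/118204905 ≈ -0.26279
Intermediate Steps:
w(Q) = 1
W = -1411967/379470 (W = 1/1390 - 1016/((-39*(-7))) = 1*(1/1390) - 1016/273 = 1/1390 - 1016*1/273 = 1/1390 - 1016/273 = -1411967/379470 ≈ -3.7209)
W*(y/1246) = -62126548/(189735*1246) = -1411967/379470*44/623 = -31063274/118204905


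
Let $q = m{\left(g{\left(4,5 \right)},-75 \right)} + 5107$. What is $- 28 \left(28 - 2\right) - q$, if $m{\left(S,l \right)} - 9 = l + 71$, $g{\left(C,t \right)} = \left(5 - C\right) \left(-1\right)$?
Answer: $-5840$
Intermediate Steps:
$g{\left(C,t \right)} = -5 + C$
$m{\left(S,l \right)} = 80 + l$ ($m{\left(S,l \right)} = 9 + \left(l + 71\right) = 9 + \left(71 + l\right) = 80 + l$)
$q = 5112$ ($q = \left(80 - 75\right) + 5107 = 5 + 5107 = 5112$)
$- 28 \left(28 - 2\right) - q = - 28 \left(28 - 2\right) - 5112 = \left(-28\right) 26 - 5112 = -728 - 5112 = -5840$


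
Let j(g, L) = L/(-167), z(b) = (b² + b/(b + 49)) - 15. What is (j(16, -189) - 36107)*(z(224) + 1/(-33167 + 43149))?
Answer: -2559716665486280/1413321 ≈ -1.8111e+9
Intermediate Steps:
z(b) = -15 + b² + b/(49 + b) (z(b) = (b² + b/(49 + b)) - 15 = -15 + b² + b/(49 + b))
j(g, L) = -L/167 (j(g, L) = L*(-1/167) = -L/167)
(j(16, -189) - 36107)*(z(224) + 1/(-33167 + 43149)) = (-1/167*(-189) - 36107)*((-735 + 224³ - 14*224 + 49*224²)/(49 + 224) + 1/(-33167 + 43149)) = (189/167 - 36107)*((-735 + 11239424 - 3136 + 49*50176)/273 + 1/9982) = -6029680*((-735 + 11239424 - 3136 + 2458624)/273 + 1/9982)/167 = -6029680*((1/273)*13694177 + 1/9982)/167 = -6029680*(1956311/39 + 1/9982)/167 = -6029680/167*19527896441/389298 = -2559716665486280/1413321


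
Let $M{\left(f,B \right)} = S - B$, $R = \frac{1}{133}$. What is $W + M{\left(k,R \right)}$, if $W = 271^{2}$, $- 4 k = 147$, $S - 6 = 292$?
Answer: $\frac{9807286}{133} \approx 73739.0$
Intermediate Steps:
$S = 298$ ($S = 6 + 292 = 298$)
$k = - \frac{147}{4}$ ($k = \left(- \frac{1}{4}\right) 147 = - \frac{147}{4} \approx -36.75$)
$R = \frac{1}{133} \approx 0.0075188$
$M{\left(f,B \right)} = 298 - B$
$W = 73441$
$W + M{\left(k,R \right)} = 73441 + \left(298 - \frac{1}{133}\right) = 73441 + \frac{39633}{133} = \frac{9807286}{133}$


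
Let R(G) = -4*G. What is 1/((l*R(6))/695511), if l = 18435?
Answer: -77279/49160 ≈ -1.5720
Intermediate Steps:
1/((l*R(6))/695511) = 1/((18435*(-4*6))/695511) = 1/((18435*(-24))*(1/695511)) = 1/(-442440*1/695511) = 1/(-49160/77279) = -77279/49160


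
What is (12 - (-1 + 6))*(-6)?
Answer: -42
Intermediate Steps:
(12 - (-1 + 6))*(-6) = (12 - 1*5)*(-6) = (12 - 5)*(-6) = 7*(-6) = -42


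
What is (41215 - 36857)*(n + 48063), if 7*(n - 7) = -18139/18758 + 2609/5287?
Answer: 10387871845830593/49586773 ≈ 2.0949e+8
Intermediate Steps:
n = 687506069/99173546 (n = 7 + (-18139/18758 + 2609/5287)/7 = 7 + (⅐)*(-46961271/99173546) = 7 - 6708753/99173546 = 687506069/99173546 ≈ 6.9324)
(41215 - 36857)*(n + 48063) = (41215 - 36857)*(687506069/99173546 + 48063) = 4358*(4767265647467/99173546) = 10387871845830593/49586773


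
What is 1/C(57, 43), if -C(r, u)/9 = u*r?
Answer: -1/22059 ≈ -4.5333e-5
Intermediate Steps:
C(r, u) = -9*r*u (C(r, u) = -9*u*r = -9*r*u)
1/C(57, 43) = 1/(-9*57*43) = 1/(-22059) = -1/22059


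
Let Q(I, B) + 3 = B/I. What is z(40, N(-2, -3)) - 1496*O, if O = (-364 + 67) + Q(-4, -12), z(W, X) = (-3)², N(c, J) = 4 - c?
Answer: 444321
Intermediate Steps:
z(W, X) = 9
Q(I, B) = -3 + B/I
O = -297 (O = (-364 + 67) + (-3 - 12/(-4)) = -297 + (-3 - 12*(-¼)) = -297 + (-3 + 3) = -297 + 0 = -297)
z(40, N(-2, -3)) - 1496*O = 9 - 1496*(-297) = 9 + 444312 = 444321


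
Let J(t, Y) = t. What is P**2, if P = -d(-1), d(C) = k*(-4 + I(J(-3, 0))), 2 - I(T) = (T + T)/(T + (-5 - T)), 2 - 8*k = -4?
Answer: 144/25 ≈ 5.7600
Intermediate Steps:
k = 3/4 (k = 1/4 - 1/8*(-4) = 1/4 + 1/2 = 3/4 ≈ 0.75000)
I(T) = 2 + 2*T/5 (I(T) = 2 - (T + T)/(T + (-5 - T)) = 2 - 2*T/(-5) = 2 - 2*T*(-1)/5 = 2 - (-2)*T/5 = 2 + 2*T/5)
d(C) = -12/5 (d(C) = 3*(-4 + (2 + (2/5)*(-3)))/4 = 3*(-4 + (2 - 6/5))/4 = 3*(-4 + 4/5)/4 = (3/4)*(-16/5) = -12/5)
P = 12/5 (P = -1*(-12/5) = 12/5 ≈ 2.4000)
P**2 = (12/5)**2 = 144/25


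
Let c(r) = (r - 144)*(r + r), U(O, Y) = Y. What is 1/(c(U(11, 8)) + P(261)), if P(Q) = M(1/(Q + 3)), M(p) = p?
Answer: -264/574463 ≈ -0.00045956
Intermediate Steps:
P(Q) = 1/(3 + Q) (P(Q) = 1/(Q + 3) = 1/(3 + Q))
c(r) = 2*r*(-144 + r) (c(r) = (-144 + r)*(2*r) = 2*r*(-144 + r))
1/(c(U(11, 8)) + P(261)) = 1/(2*8*(-144 + 8) + 1/(3 + 261)) = 1/(2*8*(-136) + 1/264) = 1/(-2176 + 1/264) = 1/(-574463/264) = -264/574463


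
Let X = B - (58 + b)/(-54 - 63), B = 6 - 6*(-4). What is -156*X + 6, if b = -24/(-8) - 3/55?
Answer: -784618/165 ≈ -4755.3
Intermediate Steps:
B = 30 (B = 6 + 24 = 30)
b = 162/55 (b = -24*(-⅛) - 3*1/55 = 3 - 3/55 = 162/55 ≈ 2.9455)
X = 196402/6435 (X = 30 - (58 + 162/55)/(-54 - 63) = 30 - 3352/(55*(-117)) = 30 - 3352*(-1)/(55*117) = 30 - 1*(-3352/6435) = 30 + 3352/6435 = 196402/6435 ≈ 30.521)
-156*X + 6 = -156*196402/6435 + 6 = -785608/165 + 6 = -784618/165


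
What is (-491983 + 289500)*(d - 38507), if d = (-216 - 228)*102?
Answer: 16967062985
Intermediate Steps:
d = -45288 (d = -444*102 = -45288)
(-491983 + 289500)*(d - 38507) = (-491983 + 289500)*(-45288 - 38507) = -202483*(-83795) = 16967062985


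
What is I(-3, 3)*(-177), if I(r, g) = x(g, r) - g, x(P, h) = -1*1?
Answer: 708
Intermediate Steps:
x(P, h) = -1
I(r, g) = -1 - g
I(-3, 3)*(-177) = (-1 - 1*3)*(-177) = (-1 - 3)*(-177) = -4*(-177) = 708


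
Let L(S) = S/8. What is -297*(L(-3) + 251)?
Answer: -595485/8 ≈ -74436.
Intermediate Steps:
L(S) = S/8 (L(S) = S*(⅛) = S/8)
-297*(L(-3) + 251) = -297*((⅛)*(-3) + 251) = -297*(-3/8 + 251) = -297*2005/8 = -595485/8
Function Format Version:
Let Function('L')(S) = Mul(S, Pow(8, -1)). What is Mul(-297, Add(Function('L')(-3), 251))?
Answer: Rational(-595485, 8) ≈ -74436.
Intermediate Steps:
Function('L')(S) = Mul(Rational(1, 8), S) (Function('L')(S) = Mul(S, Rational(1, 8)) = Mul(Rational(1, 8), S))
Mul(-297, Add(Function('L')(-3), 251)) = Mul(-297, Add(Mul(Rational(1, 8), -3), 251)) = Mul(-297, Add(Rational(-3, 8), 251)) = Mul(-297, Rational(2005, 8)) = Rational(-595485, 8)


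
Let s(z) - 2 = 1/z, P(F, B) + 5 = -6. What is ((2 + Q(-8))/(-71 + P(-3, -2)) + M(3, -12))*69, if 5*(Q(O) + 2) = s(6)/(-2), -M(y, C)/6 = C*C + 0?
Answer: -97769941/1640 ≈ -59616.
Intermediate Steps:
M(y, C) = -6*C**2 (M(y, C) = -6*(C*C + 0) = -6*(C**2 + 0) = -6*C**2)
P(F, B) = -11 (P(F, B) = -5 - 6 = -11)
s(z) = 2 + 1/z
Q(O) = -133/60 (Q(O) = -2 + ((2 + 1/6)/(-2))/5 = -2 + ((2 + 1/6)*(-1/2))/5 = -2 + ((13/6)*(-1/2))/5 = -2 + (1/5)*(-13/12) = -2 - 13/60 = -133/60)
((2 + Q(-8))/(-71 + P(-3, -2)) + M(3, -12))*69 = ((2 - 133/60)/(-71 - 11) - 6*(-12)**2)*69 = (-13/60/(-82) - 6*144)*69 = (-13/60*(-1/82) - 864)*69 = (13/4920 - 864)*69 = -4250867/4920*69 = -97769941/1640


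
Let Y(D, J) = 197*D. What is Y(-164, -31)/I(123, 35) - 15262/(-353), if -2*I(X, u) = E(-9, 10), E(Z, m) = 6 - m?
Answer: -5687100/353 ≈ -16111.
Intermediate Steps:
I(X, u) = 2 (I(X, u) = -(6 - 1*10)/2 = -(6 - 10)/2 = -1/2*(-4) = 2)
Y(-164, -31)/I(123, 35) - 15262/(-353) = (197*(-164))/2 - 15262/(-353) = -32308*1/2 - 15262*(-1/353) = -16154 + 15262/353 = -5687100/353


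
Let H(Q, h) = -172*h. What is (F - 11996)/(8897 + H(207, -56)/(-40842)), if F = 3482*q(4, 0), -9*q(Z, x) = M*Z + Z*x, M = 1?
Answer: -276572948/181680821 ≈ -1.5223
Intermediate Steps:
q(Z, x) = -Z/9 - Z*x/9 (q(Z, x) = -(1*Z + Z*x)/9 = -(Z + Z*x)/9 = -Z/9 - Z*x/9)
F = -13928/9 (F = 3482*(-⅑*4*(1 + 0)) = 3482*(-⅑*4*1) = 3482*(-4/9) = -13928/9 ≈ -1547.6)
(F - 11996)/(8897 + H(207, -56)/(-40842)) = (-13928/9 - 11996)/(8897 - 172*(-56)/(-40842)) = -121892/(9*(8897 + 9632*(-1/40842))) = -121892/(9*(8897 - 4816/20421)) = -121892/(9*181680821/20421) = -121892/9*20421/181680821 = -276572948/181680821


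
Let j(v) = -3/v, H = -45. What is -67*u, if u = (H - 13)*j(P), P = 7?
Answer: -11658/7 ≈ -1665.4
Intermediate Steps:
u = 174/7 (u = (-45 - 13)*(-3/7) = -(-174)/7 = -58*(-3/7) = 174/7 ≈ 24.857)
-67*u = -67*174/7 = -11658/7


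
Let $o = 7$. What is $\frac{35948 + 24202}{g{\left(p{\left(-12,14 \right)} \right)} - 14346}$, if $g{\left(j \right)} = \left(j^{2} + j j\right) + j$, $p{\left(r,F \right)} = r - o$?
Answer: $- \frac{60150}{13643} \approx -4.4089$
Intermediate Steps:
$p{\left(r,F \right)} = -7 + r$ ($p{\left(r,F \right)} = r - 7 = -7 + r$)
$g{\left(j \right)} = j + 2 j^{2}$ ($g{\left(j \right)} = \left(j^{2} + j^{2}\right) + j = 2 j^{2} + j = j + 2 j^{2}$)
$\frac{35948 + 24202}{g{\left(p{\left(-12,14 \right)} \right)} - 14346} = \frac{35948 + 24202}{\left(-7 - 12\right) \left(1 + 2 \left(-7 - 12\right)\right) - 14346} = \frac{60150}{- 19 \left(1 + 2 \left(-19\right)\right) - 14346} = \frac{60150}{- 19 \left(1 - 38\right) - 14346} = \frac{60150}{\left(-19\right) \left(-37\right) - 14346} = \frac{60150}{703 - 14346} = \frac{60150}{-13643} = 60150 \left(- \frac{1}{13643}\right) = - \frac{60150}{13643}$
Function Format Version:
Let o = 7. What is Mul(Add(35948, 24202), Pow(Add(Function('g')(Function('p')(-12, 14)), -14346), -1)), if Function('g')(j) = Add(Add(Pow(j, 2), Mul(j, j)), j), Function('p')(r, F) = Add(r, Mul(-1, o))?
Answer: Rational(-60150, 13643) ≈ -4.4089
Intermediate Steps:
Function('p')(r, F) = Add(-7, r) (Function('p')(r, F) = Add(r, Mul(-1, 7)) = Add(r, -7) = Add(-7, r))
Function('g')(j) = Add(j, Mul(2, Pow(j, 2))) (Function('g')(j) = Add(Add(Pow(j, 2), Pow(j, 2)), j) = Add(Mul(2, Pow(j, 2)), j) = Add(j, Mul(2, Pow(j, 2))))
Mul(Add(35948, 24202), Pow(Add(Function('g')(Function('p')(-12, 14)), -14346), -1)) = Mul(Add(35948, 24202), Pow(Add(Mul(Add(-7, -12), Add(1, Mul(2, Add(-7, -12)))), -14346), -1)) = Mul(60150, Pow(Add(Mul(-19, Add(1, Mul(2, -19))), -14346), -1)) = Mul(60150, Pow(Add(Mul(-19, Add(1, -38)), -14346), -1)) = Mul(60150, Pow(Add(Mul(-19, -37), -14346), -1)) = Mul(60150, Pow(Add(703, -14346), -1)) = Mul(60150, Pow(-13643, -1)) = Mul(60150, Rational(-1, 13643)) = Rational(-60150, 13643)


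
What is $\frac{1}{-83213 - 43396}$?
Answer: $- \frac{1}{126609} \approx -7.8983 \cdot 10^{-6}$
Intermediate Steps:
$\frac{1}{-83213 - 43396} = \frac{1}{-126609} = - \frac{1}{126609}$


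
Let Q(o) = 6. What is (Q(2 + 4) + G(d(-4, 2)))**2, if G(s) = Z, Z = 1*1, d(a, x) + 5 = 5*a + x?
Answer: 49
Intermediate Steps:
d(a, x) = -5 + x + 5*a (d(a, x) = -5 + (5*a + x) = -5 + (x + 5*a) = -5 + x + 5*a)
Z = 1
G(s) = 1
(Q(2 + 4) + G(d(-4, 2)))**2 = (6 + 1)**2 = 7**2 = 49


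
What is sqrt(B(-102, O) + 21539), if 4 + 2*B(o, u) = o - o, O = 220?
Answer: 3*sqrt(2393) ≈ 146.75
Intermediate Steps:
B(o, u) = -2 (B(o, u) = -2 + (o - o)/2 = -2 + (1/2)*0 = -2 + 0 = -2)
sqrt(B(-102, O) + 21539) = sqrt(-2 + 21539) = sqrt(21537) = 3*sqrt(2393)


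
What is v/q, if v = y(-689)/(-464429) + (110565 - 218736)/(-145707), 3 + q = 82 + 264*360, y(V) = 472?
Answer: 983705405/126210894999707 ≈ 7.7941e-6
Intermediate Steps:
q = 95119 (q = -3 + (82 + 264*360) = -3 + (82 + 95040) = -3 + 95122 = 95119)
v = 983705405/1326873653 (v = 472/(-464429) + (110565 - 218736)/(-145707) = 472*(-1/464429) - 108171*(-1/145707) = -472/464429 + 2121/2857 = 983705405/1326873653 ≈ 0.74137)
v/q = (983705405/1326873653)/95119 = (983705405/1326873653)*(1/95119) = 983705405/126210894999707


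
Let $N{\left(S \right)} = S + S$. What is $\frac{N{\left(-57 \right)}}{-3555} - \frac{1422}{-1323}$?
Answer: $\frac{21424}{19355} \approx 1.1069$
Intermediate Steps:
$N{\left(S \right)} = 2 S$
$\frac{N{\left(-57 \right)}}{-3555} - \frac{1422}{-1323} = \frac{2 \left(-57\right)}{-3555} - \frac{1422}{-1323} = \left(-114\right) \left(- \frac{1}{3555}\right) - - \frac{158}{147} = \frac{38}{1185} + \frac{158}{147} = \frac{21424}{19355}$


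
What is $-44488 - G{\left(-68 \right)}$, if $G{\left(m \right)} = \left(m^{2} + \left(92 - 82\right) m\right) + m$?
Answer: $-48364$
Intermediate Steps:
$G{\left(m \right)} = m^{2} + 11 m$ ($G{\left(m \right)} = \left(m^{2} + 10 m\right) + m = m^{2} + 11 m$)
$-44488 - G{\left(-68 \right)} = -44488 - - 68 \left(11 - 68\right) = -44488 - \left(-68\right) \left(-57\right) = -44488 - 3876 = -48364$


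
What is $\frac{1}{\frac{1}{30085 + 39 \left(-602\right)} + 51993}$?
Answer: $\frac{6607}{343517752} \approx 1.9233 \cdot 10^{-5}$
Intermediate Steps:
$\frac{1}{\frac{1}{30085 + 39 \left(-602\right)} + 51993} = \frac{1}{\frac{1}{30085 - 23478} + 51993} = \frac{1}{\frac{1}{6607} + 51993} = \frac{1}{\frac{343517752}{6607}} = \frac{6607}{343517752}$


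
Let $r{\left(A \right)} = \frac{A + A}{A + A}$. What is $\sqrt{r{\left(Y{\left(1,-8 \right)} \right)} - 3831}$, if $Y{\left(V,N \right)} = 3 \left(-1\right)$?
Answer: $i \sqrt{3830} \approx 61.887 i$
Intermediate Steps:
$Y{\left(V,N \right)} = -3$
$r{\left(A \right)} = 1$ ($r{\left(A \right)} = \frac{2 A}{2 A} = 2 A \frac{1}{2 A} = 1$)
$\sqrt{r{\left(Y{\left(1,-8 \right)} \right)} - 3831} = \sqrt{1 - 3831} = \sqrt{-3830} = i \sqrt{3830}$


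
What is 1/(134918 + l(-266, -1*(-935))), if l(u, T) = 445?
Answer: 1/135363 ≈ 7.3875e-6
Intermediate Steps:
1/(134918 + l(-266, -1*(-935))) = 1/(134918 + 445) = 1/135363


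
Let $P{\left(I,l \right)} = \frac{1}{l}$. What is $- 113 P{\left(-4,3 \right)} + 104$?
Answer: $\frac{199}{3} \approx 66.333$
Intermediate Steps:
$- 113 P{\left(-4,3 \right)} + 104 = - \frac{113}{3} + 104 = \frac{199}{3}$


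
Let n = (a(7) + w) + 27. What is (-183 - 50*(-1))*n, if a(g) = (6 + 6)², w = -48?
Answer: -16359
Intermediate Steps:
a(g) = 144 (a(g) = 12² = 144)
n = 123 (n = (144 - 48) + 27 = 96 + 27 = 123)
(-183 - 50*(-1))*n = (-183 - 50*(-1))*123 = (-183 - 1*(-50))*123 = (-183 + 50)*123 = -133*123 = -16359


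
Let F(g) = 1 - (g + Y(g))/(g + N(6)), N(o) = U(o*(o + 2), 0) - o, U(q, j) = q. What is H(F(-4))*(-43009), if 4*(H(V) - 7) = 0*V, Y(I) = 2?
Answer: -301063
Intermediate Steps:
N(o) = -o + o*(2 + o) (N(o) = o*(o + 2) - o = o*(2 + o) - o = -o + o*(2 + o))
F(g) = 1 - (2 + g)/(42 + g) (F(g) = 1 - (g + 2)/(g + 6*(1 + 6)) = 1 - (2 + g)/(g + 6*7) = 1 - (2 + g)/(g + 42) = 1 - (2 + g)/(42 + g))
H(V) = 7 (H(V) = 7 + (0*V)/4 = 7 + (¼)*0 = 7 + 0 = 7)
H(F(-4))*(-43009) = 7*(-43009) = -301063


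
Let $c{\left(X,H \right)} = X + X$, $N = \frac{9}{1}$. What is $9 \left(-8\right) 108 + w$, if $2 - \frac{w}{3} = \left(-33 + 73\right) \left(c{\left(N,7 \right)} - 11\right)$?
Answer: $-8610$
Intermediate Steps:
$N = 9$ ($N = 9 \cdot 1 = 9$)
$c{\left(X,H \right)} = 2 X$
$w = -834$ ($w = 6 - 3 \left(-33 + 73\right) \left(2 \cdot 9 - 11\right) = 6 - 3 \cdot 40 \left(18 - 11\right) = 6 - 3 \cdot 40 \cdot 7 = 6 - 840 = -834$)
$9 \left(-8\right) 108 + w = 9 \left(-8\right) 108 - 834 = \left(-72\right) 108 - 834 = -7776 - 834 = -8610$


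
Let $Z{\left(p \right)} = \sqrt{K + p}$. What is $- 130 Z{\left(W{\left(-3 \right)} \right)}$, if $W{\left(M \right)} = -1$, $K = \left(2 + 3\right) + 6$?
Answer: $- 130 \sqrt{10} \approx -411.1$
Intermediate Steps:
$K = 11$ ($K = 5 + 6 = 11$)
$Z{\left(p \right)} = \sqrt{11 + p}$
$- 130 Z{\left(W{\left(-3 \right)} \right)} = - 130 \sqrt{11 - 1} = - 130 \sqrt{10}$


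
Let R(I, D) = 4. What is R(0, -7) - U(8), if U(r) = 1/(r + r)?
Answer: 63/16 ≈ 3.9375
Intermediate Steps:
U(r) = 1/(2*r)
R(0, -7) - U(8) = 4 - 1/(2*8) = 4 - 1*1/16 = 4 - 1/16 = 63/16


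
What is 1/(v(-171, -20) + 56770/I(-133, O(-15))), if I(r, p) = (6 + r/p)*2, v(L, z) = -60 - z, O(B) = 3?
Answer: -23/17951 ≈ -0.0012813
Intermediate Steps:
I(r, p) = 12 + 2*r/p
1/(v(-171, -20) + 56770/I(-133, O(-15))) = 1/((-60 - 1*(-20)) + 56770/(12 + 2*(-133)/3)) = 1/((-60 + 20) + 56770/(12 + 2*(-133)*(⅓))) = 1/(-40 + 56770/(12 - 266/3)) = 1/(-40 + 56770/(-230/3)) = 1/(-40 + 56770*(-3/230)) = 1/(-40 - 17031/23) = 1/(-17951/23) = -23/17951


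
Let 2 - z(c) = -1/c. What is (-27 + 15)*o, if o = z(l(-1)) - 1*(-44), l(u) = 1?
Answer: -564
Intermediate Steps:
z(c) = 2 + 1/c (z(c) = 2 - (-1)/c = 2 + 1/c)
o = 47 (o = (2 + 1/1) - 1*(-44) = (2 + 1) + 44 = 3 + 44 = 47)
(-27 + 15)*o = (-27 + 15)*47 = -12*47 = -564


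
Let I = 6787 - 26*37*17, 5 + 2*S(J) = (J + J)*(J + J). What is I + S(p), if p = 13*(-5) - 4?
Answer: -95/2 ≈ -47.500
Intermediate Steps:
p = -69 (p = -65 - 4 = -69)
S(J) = -5/2 + 2*J² (S(J) = -5/2 + ((J + J)*(J + J))/2 = -5/2 + ((2*J)*(2*J))/2 = -5/2 + (4*J²)/2 = -5/2 + 2*J²)
I = -9567 (I = 6787 - 962*17 = 6787 - 16354 = -9567)
I + S(p) = -9567 + (-5/2 + 2*(-69)²) = -9567 + (-5/2 + 2*4761) = -9567 + (-5/2 + 9522) = -9567 + 19039/2 = -95/2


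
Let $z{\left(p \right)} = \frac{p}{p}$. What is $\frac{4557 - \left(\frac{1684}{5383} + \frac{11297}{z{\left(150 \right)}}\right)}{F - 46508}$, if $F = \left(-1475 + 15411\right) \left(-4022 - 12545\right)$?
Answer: $\frac{3023592}{103588756355} \approx 2.9188 \cdot 10^{-5}$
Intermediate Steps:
$F = -230877712$ ($F = 13936 \left(-16567\right) = -230877712$)
$z{\left(p \right)} = 1$
$\frac{4557 - \left(\frac{1684}{5383} + \frac{11297}{z{\left(150 \right)}}\right)}{F - 46508} = \frac{4557 - \left(11297 + \frac{1684}{5383}\right)}{-230877712 - 46508} = \frac{4557 - \frac{60813435}{5383}}{-230924220} = \left(4557 - \frac{60813435}{5383}\right) \left(- \frac{1}{230924220}\right) = \left(- \frac{36283104}{5383}\right) \left(- \frac{1}{230924220}\right) = \frac{3023592}{103588756355}$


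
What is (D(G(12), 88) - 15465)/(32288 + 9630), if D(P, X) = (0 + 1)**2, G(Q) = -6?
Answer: -7732/20959 ≈ -0.36891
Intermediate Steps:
D(P, X) = 1 (D(P, X) = 1**2 = 1)
(D(G(12), 88) - 15465)/(32288 + 9630) = (1 - 15465)/(32288 + 9630) = -15464/41918 = -15464*1/41918 = -7732/20959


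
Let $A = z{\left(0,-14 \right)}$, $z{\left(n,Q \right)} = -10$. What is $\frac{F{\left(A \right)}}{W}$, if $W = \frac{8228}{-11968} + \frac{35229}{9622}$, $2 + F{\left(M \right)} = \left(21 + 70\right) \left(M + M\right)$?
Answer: $- \frac{140250272}{228911} \approx -612.68$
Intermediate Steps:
$A = -10$
$F{\left(M \right)} = -2 + 182 M$ ($F{\left(M \right)} = -2 + \left(21 + 70\right) \left(M + M\right) = -2 + 91 \cdot 2 M = -2 + 182 M$)
$W = \frac{228911}{76976}$ ($W = 8228 \left(- \frac{1}{11968}\right) + 35229 \cdot \frac{1}{9622} = - \frac{11}{16} + \frac{35229}{9622} = \frac{228911}{76976} \approx 2.9738$)
$\frac{F{\left(A \right)}}{W} = \frac{-2 + 182 \left(-10\right)}{\frac{228911}{76976}} = \left(-2 - 1820\right) \frac{76976}{228911} = \left(-1822\right) \frac{76976}{228911} = - \frac{140250272}{228911}$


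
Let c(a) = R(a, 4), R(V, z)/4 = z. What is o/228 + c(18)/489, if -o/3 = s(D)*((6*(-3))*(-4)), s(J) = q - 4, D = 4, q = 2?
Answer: 17908/9291 ≈ 1.9275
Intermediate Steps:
R(V, z) = 4*z
s(J) = -2 (s(J) = 2 - 4 = -2)
c(a) = 16 (c(a) = 4*4 = 16)
o = 432 (o = -(-6)*(6*(-3))*(-4) = -(-6)*(-18*(-4)) = -(-6)*72 = -3*(-144) = 432)
o/228 + c(18)/489 = 432/228 + 16/489 = 432*(1/228) + 16*(1/489) = 36/19 + 16/489 = 17908/9291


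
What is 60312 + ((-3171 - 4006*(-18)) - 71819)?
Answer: 57430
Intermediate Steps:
60312 + ((-3171 - 4006*(-18)) - 71819) = 60312 + ((-3171 + 72108) - 71819) = 60312 + (68937 - 71819) = 60312 - 2882 = 57430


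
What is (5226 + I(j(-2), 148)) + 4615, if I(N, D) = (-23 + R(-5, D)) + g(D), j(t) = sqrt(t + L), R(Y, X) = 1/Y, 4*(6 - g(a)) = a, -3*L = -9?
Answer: 48934/5 ≈ 9786.8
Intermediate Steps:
L = 3 (L = -1/3*(-9) = 3)
g(a) = 6 - a/4
j(t) = sqrt(3 + t) (j(t) = sqrt(t + 3) = sqrt(3 + t))
I(N, D) = -86/5 - D/4 (I(N, D) = (-23 + 1/(-5)) + (6 - D/4) = (-23 - 1/5) + (6 - D/4) = -116/5 + (6 - D/4) = -86/5 - D/4)
(5226 + I(j(-2), 148)) + 4615 = (5226 + (-86/5 - 1/4*148)) + 4615 = (5226 + (-86/5 - 37)) + 4615 = (5226 - 271/5) + 4615 = 25859/5 + 4615 = 48934/5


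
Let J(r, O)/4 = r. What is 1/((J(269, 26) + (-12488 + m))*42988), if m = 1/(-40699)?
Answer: -40699/19966077043132 ≈ -2.0384e-9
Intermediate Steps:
m = -1/40699 ≈ -2.4571e-5
J(r, O) = 4*r
1/((J(269, 26) + (-12488 + m))*42988) = 1/((4*269 + (-12488 - 1/40699))*42988) = (1/42988)/(1076 - 508249113/40699) = (1/42988)/(-464456989/40699) = -40699/464456989*1/42988 = -40699/19966077043132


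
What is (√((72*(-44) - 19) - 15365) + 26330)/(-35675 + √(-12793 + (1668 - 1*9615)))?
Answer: 2*(√4638 - 13165*I)/(2*√5185 + 35675*I) ≈ -0.73802 - 0.0067972*I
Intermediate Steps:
(√((72*(-44) - 19) - 15365) + 26330)/(-35675 + √(-12793 + (1668 - 1*9615))) = (√((-3168 - 19) - 15365) + 26330)/(-35675 + √(-12793 + (1668 - 9615))) = (√(-3187 - 15365) + 26330)/(-35675 + √(-12793 - 7947)) = (√(-18552) + 26330)/(-35675 + √(-20740)) = (2*I*√4638 + 26330)/(-35675 + 2*I*√5185) = (26330 + 2*I*√4638)/(-35675 + 2*I*√5185)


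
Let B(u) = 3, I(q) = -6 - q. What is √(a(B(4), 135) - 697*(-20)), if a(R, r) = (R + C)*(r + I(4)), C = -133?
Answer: I*√2310 ≈ 48.062*I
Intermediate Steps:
a(R, r) = (-133 + R)*(-10 + r) (a(R, r) = (R - 133)*(r + (-6 - 1*4)) = (-133 + R)*(r + (-6 - 4)) = (-133 + R)*(r - 10) = (-133 + R)*(-10 + r))
√(a(B(4), 135) - 697*(-20)) = √((1330 - 133*135 - 10*3 + 3*135) - 697*(-20)) = √((1330 - 17955 - 30 + 405) + 13940) = √(-16250 + 13940) = √(-2310) = I*√2310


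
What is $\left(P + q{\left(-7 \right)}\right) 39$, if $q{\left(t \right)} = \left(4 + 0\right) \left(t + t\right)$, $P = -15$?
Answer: $-2769$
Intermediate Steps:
$q{\left(t \right)} = 8 t$ ($q{\left(t \right)} = 4 \cdot 2 t = 8 t$)
$\left(P + q{\left(-7 \right)}\right) 39 = \left(-15 + 8 \left(-7\right)\right) 39 = \left(-15 - 56\right) 39 = \left(-71\right) 39 = -2769$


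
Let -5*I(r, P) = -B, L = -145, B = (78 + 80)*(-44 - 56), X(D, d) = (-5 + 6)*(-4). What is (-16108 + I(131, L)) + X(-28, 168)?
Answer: -19272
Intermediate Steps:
X(D, d) = -4 (X(D, d) = 1*(-4) = -4)
B = -15800 (B = 158*(-100) = -15800)
I(r, P) = -3160 (I(r, P) = -(-1)*(-15800)/5 = -⅕*15800 = -3160)
(-16108 + I(131, L)) + X(-28, 168) = (-16108 - 3160) - 4 = -19268 - 4 = -19272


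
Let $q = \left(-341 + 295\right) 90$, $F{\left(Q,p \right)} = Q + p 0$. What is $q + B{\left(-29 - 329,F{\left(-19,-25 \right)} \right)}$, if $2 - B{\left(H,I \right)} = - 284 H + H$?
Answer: $-105452$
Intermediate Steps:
$F{\left(Q,p \right)} = Q$ ($F{\left(Q,p \right)} = Q + 0 = Q$)
$B{\left(H,I \right)} = 2 + 283 H$ ($B{\left(H,I \right)} = 2 - \left(- 284 H + H\right) = 2 - - 283 H = 2 + 283 H$)
$q = -4140$ ($q = \left(-46\right) 90 = -4140$)
$q + B{\left(-29 - 329,F{\left(-19,-25 \right)} \right)} = -4140 + \left(2 + 283 \left(-29 - 329\right)\right) = -4140 + \left(2 + 283 \left(-358\right)\right) = -4140 + \left(2 - 101314\right) = -4140 - 101312 = -105452$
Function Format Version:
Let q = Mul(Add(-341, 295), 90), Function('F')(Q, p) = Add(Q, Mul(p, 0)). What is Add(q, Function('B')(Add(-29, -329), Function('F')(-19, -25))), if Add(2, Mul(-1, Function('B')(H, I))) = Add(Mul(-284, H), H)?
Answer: -105452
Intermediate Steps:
Function('F')(Q, p) = Q (Function('F')(Q, p) = Add(Q, 0) = Q)
Function('B')(H, I) = Add(2, Mul(283, H)) (Function('B')(H, I) = Add(2, Mul(-1, Add(Mul(-284, H), H))) = Add(2, Mul(-1, Mul(-283, H))) = Add(2, Mul(283, H)))
q = -4140 (q = Mul(-46, 90) = -4140)
Add(q, Function('B')(Add(-29, -329), Function('F')(-19, -25))) = Add(-4140, Add(2, Mul(283, Add(-29, -329)))) = Add(-4140, Add(2, Mul(283, -358))) = Add(-4140, Add(2, -101314)) = Add(-4140, -101312) = -105452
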